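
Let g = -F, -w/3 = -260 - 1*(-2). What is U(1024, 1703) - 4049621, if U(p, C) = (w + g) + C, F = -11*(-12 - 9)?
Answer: -4047375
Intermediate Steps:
w = 774 (w = -3*(-260 - 1*(-2)) = -3*(-260 + 2) = -3*(-258) = 774)
F = 231 (F = -11*(-21) = 231)
g = -231 (g = -1*231 = -231)
U(p, C) = 543 + C (U(p, C) = (774 - 231) + C = 543 + C)
U(1024, 1703) - 4049621 = (543 + 1703) - 4049621 = 2246 - 4049621 = -4047375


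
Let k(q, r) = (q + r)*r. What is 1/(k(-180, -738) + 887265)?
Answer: 1/1564749 ≈ 6.3908e-7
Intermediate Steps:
k(q, r) = r*(q + r)
1/(k(-180, -738) + 887265) = 1/(-738*(-180 - 738) + 887265) = 1/(-738*(-918) + 887265) = 1/(677484 + 887265) = 1/1564749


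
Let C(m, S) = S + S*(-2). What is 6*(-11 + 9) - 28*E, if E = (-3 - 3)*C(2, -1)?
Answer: 156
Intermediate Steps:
C(m, S) = -S (C(m, S) = S - 2*S = -S)
E = -6 (E = (-3 - 3)*(-1*(-1)) = -6*1 = -6)
6*(-11 + 9) - 28*E = 6*(-11 + 9) - 28*(-6) = 6*(-2) + 168 = -12 + 168 = 156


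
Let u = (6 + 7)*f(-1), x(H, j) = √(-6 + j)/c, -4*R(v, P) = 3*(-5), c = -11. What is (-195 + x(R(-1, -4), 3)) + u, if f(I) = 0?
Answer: -195 - I*√3/11 ≈ -195.0 - 0.15746*I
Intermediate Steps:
R(v, P) = 15/4 (R(v, P) = -3*(-5)/4 = -¼*(-15) = 15/4)
x(H, j) = -√(-6 + j)/11 (x(H, j) = √(-6 + j)/(-11) = √(-6 + j)*(-1/11) = -√(-6 + j)/11)
u = 0 (u = (6 + 7)*0 = 13*0 = 0)
(-195 + x(R(-1, -4), 3)) + u = (-195 - √(-6 + 3)/11) + 0 = (-195 - I*√3/11) + 0 = -195 - I*√3/11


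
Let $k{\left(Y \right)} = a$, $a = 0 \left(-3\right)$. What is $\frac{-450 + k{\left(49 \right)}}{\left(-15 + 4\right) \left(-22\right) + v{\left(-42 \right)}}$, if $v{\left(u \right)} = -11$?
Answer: $- \frac{150}{77} \approx -1.9481$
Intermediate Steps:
$a = 0$
$k{\left(Y \right)} = 0$
$\frac{-450 + k{\left(49 \right)}}{\left(-15 + 4\right) \left(-22\right) + v{\left(-42 \right)}} = \frac{-450 + 0}{\left(-15 + 4\right) \left(-22\right) - 11} = - \frac{450}{\left(-11\right) \left(-22\right) - 11} = - \frac{450}{242 - 11} = - \frac{450}{231} = \left(-450\right) \frac{1}{231} = - \frac{150}{77}$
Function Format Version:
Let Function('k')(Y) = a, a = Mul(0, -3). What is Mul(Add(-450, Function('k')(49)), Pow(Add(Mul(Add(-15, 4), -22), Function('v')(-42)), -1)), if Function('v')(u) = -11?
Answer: Rational(-150, 77) ≈ -1.9481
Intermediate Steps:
a = 0
Function('k')(Y) = 0
Mul(Add(-450, Function('k')(49)), Pow(Add(Mul(Add(-15, 4), -22), Function('v')(-42)), -1)) = Mul(Add(-450, 0), Pow(Add(Mul(Add(-15, 4), -22), -11), -1)) = Mul(-450, Pow(Add(Mul(-11, -22), -11), -1)) = Mul(-450, Pow(Add(242, -11), -1)) = Mul(-450, Pow(231, -1)) = Mul(-450, Rational(1, 231)) = Rational(-150, 77)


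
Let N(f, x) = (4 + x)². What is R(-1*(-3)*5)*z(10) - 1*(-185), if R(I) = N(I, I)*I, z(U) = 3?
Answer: 16430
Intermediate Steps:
R(I) = I*(4 + I)² (R(I) = (4 + I)²*I = I*(4 + I)²)
R(-1*(-3)*5)*z(10) - 1*(-185) = ((-1*(-3)*5)*(4 - 1*(-3)*5)²)*3 - 1*(-185) = ((3*5)*(4 + 3*5)²)*3 + 185 = (15*(4 + 15)²)*3 + 185 = (15*19²)*3 + 185 = (15*361)*3 + 185 = 5415*3 + 185 = 16245 + 185 = 16430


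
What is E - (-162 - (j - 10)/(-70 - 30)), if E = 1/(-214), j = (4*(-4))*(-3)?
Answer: 432321/2675 ≈ 161.62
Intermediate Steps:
j = 48 (j = -16*(-3) = 48)
E = -1/214 ≈ -0.0046729
E - (-162 - (j - 10)/(-70 - 30)) = -1/214 - (-162 - (48 - 10)/(-70 - 30)) = -1/214 - (-162 - 38/(-100)) = -1/214 - (-162 - 38*(-1)/100) = -1/214 - (-162 - 1*(-19/50)) = -1/214 - (-162 + 19/50) = -1/214 - 1*(-8081/50) = -1/214 + 8081/50 = 432321/2675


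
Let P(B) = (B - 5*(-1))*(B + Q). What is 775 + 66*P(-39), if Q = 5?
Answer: 77071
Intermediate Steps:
P(B) = (5 + B)² (P(B) = (B - 5*(-1))*(B + 5) = (B + 5)*(5 + B) = (5 + B)*(5 + B) = (5 + B)²)
775 + 66*P(-39) = 775 + 66*(25 + (-39)² + 10*(-39)) = 775 + 66*(25 + 1521 - 390) = 775 + 66*1156 = 775 + 76296 = 77071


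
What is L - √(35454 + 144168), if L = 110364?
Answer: 110364 - 3*√19958 ≈ 1.0994e+5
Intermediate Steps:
L - √(35454 + 144168) = 110364 - √(35454 + 144168) = 110364 - √179622 = 110364 - 3*√19958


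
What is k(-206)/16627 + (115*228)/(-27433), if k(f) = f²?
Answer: 728186848/456128491 ≈ 1.5965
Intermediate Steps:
k(-206)/16627 + (115*228)/(-27433) = (-206)²/16627 + (115*228)/(-27433) = 42436*(1/16627) + 26220*(-1/27433) = 42436/16627 - 26220/27433 = 728186848/456128491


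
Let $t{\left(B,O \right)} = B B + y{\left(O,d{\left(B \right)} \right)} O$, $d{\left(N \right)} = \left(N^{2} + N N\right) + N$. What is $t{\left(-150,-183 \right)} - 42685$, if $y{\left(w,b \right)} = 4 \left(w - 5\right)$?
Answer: $117431$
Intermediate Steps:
$d{\left(N \right)} = N + 2 N^{2}$ ($d{\left(N \right)} = \left(N^{2} + N^{2}\right) + N = 2 N^{2} + N = N + 2 N^{2}$)
$y{\left(w,b \right)} = -20 + 4 w$ ($y{\left(w,b \right)} = 4 \left(-5 + w\right) = -20 + 4 w$)
$t{\left(B,O \right)} = B^{2} + O \left(-20 + 4 O\right)$ ($t{\left(B,O \right)} = B B + \left(-20 + 4 O\right) O = B^{2} + O \left(-20 + 4 O\right)$)
$t{\left(-150,-183 \right)} - 42685 = \left(\left(-150\right)^{2} + 4 \left(-183\right) \left(-5 - 183\right)\right) - 42685 = \left(22500 + 4 \left(-183\right) \left(-188\right)\right) - 42685 = \left(22500 + 137616\right) - 42685 = 160116 - 42685 = 117431$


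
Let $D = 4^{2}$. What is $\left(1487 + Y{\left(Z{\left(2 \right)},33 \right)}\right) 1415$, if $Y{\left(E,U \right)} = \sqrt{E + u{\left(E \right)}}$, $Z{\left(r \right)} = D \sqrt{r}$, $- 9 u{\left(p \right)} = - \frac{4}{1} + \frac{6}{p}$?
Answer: $2104105 + \frac{1415 \sqrt[4]{2} \sqrt{2301 + 32 \sqrt{2}}}{12} \approx 2.1109 \cdot 10^{6}$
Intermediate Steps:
$D = 16$
$u{\left(p \right)} = \frac{4}{9} - \frac{2}{3 p}$ ($u{\left(p \right)} = - \frac{- \frac{4}{1} + \frac{6}{p}}{9} = - \frac{\left(-4\right) 1 + \frac{6}{p}}{9} = - \frac{-4 + \frac{6}{p}}{9} = \frac{4}{9} - \frac{2}{3 p}$)
$Z{\left(r \right)} = 16 \sqrt{r}$
$Y{\left(E,U \right)} = \sqrt{E + \frac{2 \left(-3 + 2 E\right)}{9 E}}$
$\left(1487 + Y{\left(Z{\left(2 \right)},33 \right)}\right) 1415 = \left(1487 + \frac{\sqrt{4 - \frac{6}{16 \sqrt{2}} + 9 \cdot 16 \sqrt{2}}}{3}\right) 1415 = \left(1487 + \frac{\sqrt{4 - 6 \frac{\sqrt{2}}{32} + 144 \sqrt{2}}}{3}\right) 1415 = \left(1487 + \frac{\sqrt{4 - \frac{3 \sqrt{2}}{16} + 144 \sqrt{2}}}{3}\right) 1415 = \left(1487 + \frac{\sqrt{4 + \frac{2301 \sqrt{2}}{16}}}{3}\right) 1415 = 2104105 + \frac{1415 \sqrt{4 + \frac{2301 \sqrt{2}}{16}}}{3}$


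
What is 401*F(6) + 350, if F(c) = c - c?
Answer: 350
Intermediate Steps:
F(c) = 0
401*F(6) + 350 = 401*0 + 350 = 0 + 350 = 350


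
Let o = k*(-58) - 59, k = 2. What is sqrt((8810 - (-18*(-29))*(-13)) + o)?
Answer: sqrt(15421) ≈ 124.18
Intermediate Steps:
o = -175 (o = 2*(-58) - 59 = -116 - 59 = -175)
sqrt((8810 - (-18*(-29))*(-13)) + o) = sqrt((8810 - (-18*(-29))*(-13)) - 175) = sqrt((8810 - 522*(-13)) - 175) = sqrt((8810 - 1*(-6786)) - 175) = sqrt((8810 + 6786) - 175) = sqrt(15596 - 175) = sqrt(15421)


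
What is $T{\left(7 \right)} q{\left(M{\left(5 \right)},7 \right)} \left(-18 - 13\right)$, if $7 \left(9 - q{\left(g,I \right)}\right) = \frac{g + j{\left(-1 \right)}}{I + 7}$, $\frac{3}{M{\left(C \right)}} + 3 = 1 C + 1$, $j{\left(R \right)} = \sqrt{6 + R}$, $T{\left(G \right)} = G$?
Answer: $- \frac{27311}{14} + \frac{31 \sqrt{5}}{14} \approx -1945.8$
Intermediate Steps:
$M{\left(C \right)} = \frac{3}{-2 + C}$ ($M{\left(C \right)} = \frac{3}{-3 + \left(1 C + 1\right)} = \frac{3}{-3 + \left(C + 1\right)} = \frac{3}{-3 + \left(1 + C\right)} = \frac{3}{-2 + C}$)
$q{\left(g,I \right)} = 9 - \frac{g + \sqrt{5}}{7 \left(7 + I\right)}$ ($q{\left(g,I \right)} = 9 - \frac{\left(g + \sqrt{6 - 1}\right) \frac{1}{I + 7}}{7} = 9 - \frac{\left(g + \sqrt{5}\right) \frac{1}{7 + I}}{7} = 9 - \frac{\frac{1}{7 + I} \left(g + \sqrt{5}\right)}{7} = 9 - \frac{g + \sqrt{5}}{7 \left(7 + I\right)}$)
$T{\left(7 \right)} q{\left(M{\left(5 \right)},7 \right)} \left(-18 - 13\right) = 7 \frac{441 - \frac{3}{-2 + 5} - \sqrt{5} + 63 \cdot 7}{7 \left(7 + 7\right)} \left(-18 - 13\right) = 7 \frac{441 - \frac{3}{3} - \sqrt{5} + 441}{7 \cdot 14} \left(-31\right) = 7 \cdot \frac{1}{7} \cdot \frac{1}{14} \left(441 - 3 \cdot \frac{1}{3} - \sqrt{5} + 441\right) \left(-31\right) = 7 \cdot \frac{1}{7} \cdot \frac{1}{14} \left(441 - 1 - \sqrt{5} + 441\right) \left(-31\right) = 7 \cdot \frac{1}{7} \cdot \frac{1}{14} \left(881 - \sqrt{5}\right) \left(-31\right) = 7 \left(\frac{881}{98} - \frac{\sqrt{5}}{98}\right) \left(-31\right) = \left(\frac{881}{14} - \frac{\sqrt{5}}{14}\right) \left(-31\right) = - \frac{27311}{14} + \frac{31 \sqrt{5}}{14}$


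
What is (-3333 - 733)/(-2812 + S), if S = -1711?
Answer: 4066/4523 ≈ 0.89896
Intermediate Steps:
(-3333 - 733)/(-2812 + S) = (-3333 - 733)/(-2812 - 1711) = -4066/(-4523) = -4066*(-1/4523) = 4066/4523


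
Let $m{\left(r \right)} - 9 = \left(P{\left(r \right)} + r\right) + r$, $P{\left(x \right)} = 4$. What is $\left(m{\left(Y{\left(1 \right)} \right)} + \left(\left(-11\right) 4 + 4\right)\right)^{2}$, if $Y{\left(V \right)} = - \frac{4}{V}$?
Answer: $1225$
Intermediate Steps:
$m{\left(r \right)} = 13 + 2 r$ ($m{\left(r \right)} = 9 + \left(\left(4 + r\right) + r\right) = 9 + \left(4 + 2 r\right) = 13 + 2 r$)
$\left(m{\left(Y{\left(1 \right)} \right)} + \left(\left(-11\right) 4 + 4\right)\right)^{2} = \left(\left(13 + 2 \left(- \frac{4}{1}\right)\right) + \left(\left(-11\right) 4 + 4\right)\right)^{2} = \left(\left(13 + 2 \left(\left(-4\right) 1\right)\right) + \left(-44 + 4\right)\right)^{2} = \left(\left(13 + 2 \left(-4\right)\right) - 40\right)^{2} = \left(\left(13 - 8\right) - 40\right)^{2} = \left(5 - 40\right)^{2} = \left(-35\right)^{2} = 1225$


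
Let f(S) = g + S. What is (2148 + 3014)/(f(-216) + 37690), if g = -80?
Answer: 2581/18697 ≈ 0.13804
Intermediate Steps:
f(S) = -80 + S
(2148 + 3014)/(f(-216) + 37690) = (2148 + 3014)/((-80 - 216) + 37690) = 5162/(-296 + 37690) = 5162/37394 = 5162*(1/37394) = 2581/18697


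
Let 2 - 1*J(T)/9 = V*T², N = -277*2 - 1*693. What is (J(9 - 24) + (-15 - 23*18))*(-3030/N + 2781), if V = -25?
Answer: 174289630518/1247 ≈ 1.3977e+8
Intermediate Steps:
N = -1247 (N = -554 - 693 = -1247)
J(T) = 18 + 225*T² (J(T) = 18 - (-225)*T² = 18 + 225*T²)
(J(9 - 24) + (-15 - 23*18))*(-3030/N + 2781) = ((18 + 225*(9 - 24)²) + (-15 - 23*18))*(-3030/(-1247) + 2781) = ((18 + 225*(-15)²) + (-15 - 414))*(-3030*(-1/1247) + 2781) = ((18 + 225*225) - 429)*(3030/1247 + 2781) = ((18 + 50625) - 429)*(3470937/1247) = (50643 - 429)*(3470937/1247) = 50214*(3470937/1247) = 174289630518/1247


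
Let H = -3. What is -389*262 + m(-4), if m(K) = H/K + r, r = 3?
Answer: -407657/4 ≈ -1.0191e+5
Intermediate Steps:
m(K) = 3 - 3/K (m(K) = -3/K + 3 = 3 - 3/K)
-389*262 + m(-4) = -389*262 + (3 - 3/(-4)) = -101918 + (3 - 3*(-1/4)) = -101918 + (3 + 3/4) = -101918 + 15/4 = -407657/4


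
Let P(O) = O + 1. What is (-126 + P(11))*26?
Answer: -2964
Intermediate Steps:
P(O) = 1 + O
(-126 + P(11))*26 = (-126 + (1 + 11))*26 = (-126 + 12)*26 = -114*26 = -2964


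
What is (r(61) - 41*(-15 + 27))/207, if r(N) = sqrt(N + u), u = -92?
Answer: -164/69 + I*sqrt(31)/207 ≈ -2.3768 + 0.026897*I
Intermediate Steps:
r(N) = sqrt(-92 + N) (r(N) = sqrt(N - 92) = sqrt(-92 + N))
(r(61) - 41*(-15 + 27))/207 = (sqrt(-92 + 61) - 41*(-15 + 27))/207 = (sqrt(-31) - 41*12)*(1/207) = (I*sqrt(31) - 492)*(1/207) = (-492 + I*sqrt(31))*(1/207) = -164/69 + I*sqrt(31)/207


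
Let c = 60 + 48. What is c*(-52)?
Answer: -5616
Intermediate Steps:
c = 108
c*(-52) = 108*(-52) = -5616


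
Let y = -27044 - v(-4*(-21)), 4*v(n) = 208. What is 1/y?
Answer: -1/27096 ≈ -3.6906e-5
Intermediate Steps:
v(n) = 52 (v(n) = (¼)*208 = 52)
y = -27096 (y = -27044 - 1*52 = -27044 - 52 = -27096)
1/y = 1/(-27096) = -1/27096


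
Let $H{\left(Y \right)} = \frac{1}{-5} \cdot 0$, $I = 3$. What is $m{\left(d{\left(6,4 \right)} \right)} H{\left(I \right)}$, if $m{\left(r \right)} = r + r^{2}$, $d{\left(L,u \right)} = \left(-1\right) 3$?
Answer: $0$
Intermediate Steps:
$d{\left(L,u \right)} = -3$
$H{\left(Y \right)} = 0$ ($H{\left(Y \right)} = \left(- \frac{1}{5}\right) 0 = 0$)
$m{\left(d{\left(6,4 \right)} \right)} H{\left(I \right)} = - 3 \left(1 - 3\right) 0 = \left(-3\right) \left(-2\right) 0 = 6 \cdot 0 = 0$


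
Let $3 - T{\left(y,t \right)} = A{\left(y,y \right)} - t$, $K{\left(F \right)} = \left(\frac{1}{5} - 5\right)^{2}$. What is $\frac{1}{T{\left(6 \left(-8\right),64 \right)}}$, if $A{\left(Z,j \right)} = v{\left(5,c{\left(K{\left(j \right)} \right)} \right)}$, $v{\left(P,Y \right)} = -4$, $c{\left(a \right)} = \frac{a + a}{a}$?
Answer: $\frac{1}{71} \approx 0.014085$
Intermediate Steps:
$K{\left(F \right)} = \frac{576}{25}$ ($K{\left(F \right)} = \left(\frac{1}{5} - 5\right)^{2} = \left(- \frac{24}{5}\right)^{2} = \frac{576}{25}$)
$c{\left(a \right)} = 2$ ($c{\left(a \right)} = \frac{2 a}{a} = 2$)
$A{\left(Z,j \right)} = -4$
$T{\left(y,t \right)} = 7 + t$ ($T{\left(y,t \right)} = 3 - \left(-4 - t\right) = 3 + \left(4 + t\right) = 7 + t$)
$\frac{1}{T{\left(6 \left(-8\right),64 \right)}} = \frac{1}{7 + 64} = \frac{1}{71}$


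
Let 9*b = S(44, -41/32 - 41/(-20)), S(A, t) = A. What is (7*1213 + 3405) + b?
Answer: 107108/9 ≈ 11901.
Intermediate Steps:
b = 44/9 (b = (⅑)*44 = 44/9 ≈ 4.8889)
(7*1213 + 3405) + b = (7*1213 + 3405) + 44/9 = (8491 + 3405) + 44/9 = 11896 + 44/9 = 107108/9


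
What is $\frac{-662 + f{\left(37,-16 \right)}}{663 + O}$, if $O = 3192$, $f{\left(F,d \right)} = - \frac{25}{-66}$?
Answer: $- \frac{43667}{254430} \approx -0.17163$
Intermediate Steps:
$f{\left(F,d \right)} = \frac{25}{66}$ ($f{\left(F,d \right)} = \left(-25\right) \left(- \frac{1}{66}\right) = \frac{25}{66}$)
$\frac{-662 + f{\left(37,-16 \right)}}{663 + O} = \frac{-662 + \frac{25}{66}}{663 + 3192} = - \frac{43667}{66 \cdot 3855} = \left(- \frac{43667}{66}\right) \frac{1}{3855} = - \frac{43667}{254430}$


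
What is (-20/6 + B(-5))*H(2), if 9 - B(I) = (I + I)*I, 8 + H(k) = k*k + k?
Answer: 266/3 ≈ 88.667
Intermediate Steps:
H(k) = -8 + k + k² (H(k) = -8 + (k*k + k) = -8 + (k² + k) = -8 + (k + k²) = -8 + k + k²)
B(I) = 9 - 2*I² (B(I) = 9 - (I + I)*I = 9 - 2*I*I = 9 - 2*I²)
(-20/6 + B(-5))*H(2) = (-20/6 + (9 - 2*(-5)²))*(-8 + 2 + 2²) = (-20*⅙ + (9 - 2*25))*(-8 + 2 + 4) = (-10/3 + (9 - 50))*(-2) = (-10/3 - 41)*(-2) = -133/3*(-2) = 266/3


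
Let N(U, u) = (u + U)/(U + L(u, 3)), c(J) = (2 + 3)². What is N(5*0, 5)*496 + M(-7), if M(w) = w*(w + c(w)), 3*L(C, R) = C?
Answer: 1362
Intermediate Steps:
L(C, R) = C/3
c(J) = 25 (c(J) = 5² = 25)
N(U, u) = (U + u)/(U + u/3) (N(U, u) = (u + U)/(U + u/3) = (U + u)/(U + u/3))
M(w) = w*(25 + w) (M(w) = w*(w + 25) = w*(25 + w))
N(5*0, 5)*496 + M(-7) = (3*(5*0 + 5)/(5 + 3*(5*0)))*496 - 7*(25 - 7) = (3*(0 + 5)/(5 + 3*0))*496 - 7*18 = (3*5/(5 + 0))*496 - 126 = (3*5/5)*496 - 126 = (3*(⅕)*5)*496 - 126 = 3*496 - 126 = 1488 - 126 = 1362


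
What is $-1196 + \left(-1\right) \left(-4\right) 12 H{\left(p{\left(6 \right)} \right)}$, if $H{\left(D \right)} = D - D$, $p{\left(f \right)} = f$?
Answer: $-1196$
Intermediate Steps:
$H{\left(D \right)} = 0$
$-1196 + \left(-1\right) \left(-4\right) 12 H{\left(p{\left(6 \right)} \right)} = -1196 + \left(-1\right) \left(-4\right) 12 \cdot 0 = -1196 + 4 \cdot 12 \cdot 0 = -1196 + 48 \cdot 0 = -1196 + 0 = -1196$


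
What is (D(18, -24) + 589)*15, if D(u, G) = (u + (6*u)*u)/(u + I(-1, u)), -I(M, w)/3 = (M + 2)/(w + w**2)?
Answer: 21475605/2051 ≈ 10471.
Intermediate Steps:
I(M, w) = -3*(2 + M)/(w + w**2) (I(M, w) = -3*(M + 2)/(w + w**2) = -3*(2 + M)/(w + w**2))
D(u, G) = (u + 6*u**2)/(u - 3/(u*(1 + u))) (D(u, G) = (u + (6*u)*u)/(u + 3*(-2 - 1*(-1))/(u*(1 + u))) = (u + 6*u**2)/(u + 3*(-2 + 1)/(u*(1 + u))) = (u + 6*u**2)/(u + 3*(-1)/(u*(1 + u))) = (u + 6*u**2)/(u - 3/(u*(1 + u))))
(D(18, -24) + 589)*15 = (18**2*(1 + 18)*(1 + 6*18)/(-3 + 18**2*(1 + 18)) + 589)*15 = (324*19*(1 + 108)/(-3 + 324*19) + 589)*15 = (324*19*109/(-3 + 6156) + 589)*15 = (324*19*109/6153 + 589)*15 = (324*(1/6153)*19*109 + 589)*15 = (223668/2051 + 589)*15 = (1431707/2051)*15 = 21475605/2051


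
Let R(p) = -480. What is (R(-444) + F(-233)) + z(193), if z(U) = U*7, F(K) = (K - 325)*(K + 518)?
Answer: -158159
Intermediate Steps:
F(K) = (-325 + K)*(518 + K)
z(U) = 7*U
(R(-444) + F(-233)) + z(193) = (-480 + (-168350 + (-233)² + 193*(-233))) + 7*193 = (-480 + (-168350 + 54289 - 44969)) + 1351 = (-480 - 159030) + 1351 = -159510 + 1351 = -158159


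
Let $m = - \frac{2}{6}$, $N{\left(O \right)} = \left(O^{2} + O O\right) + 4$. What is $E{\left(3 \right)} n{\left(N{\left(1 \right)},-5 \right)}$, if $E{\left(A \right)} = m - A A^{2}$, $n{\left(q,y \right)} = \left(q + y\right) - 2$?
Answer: $\frac{82}{3} \approx 27.333$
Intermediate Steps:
$N{\left(O \right)} = 4 + 2 O^{2}$ ($N{\left(O \right)} = \left(O^{2} + O^{2}\right) + 4 = 2 O^{2} + 4 = 4 + 2 O^{2}$)
$m = - \frac{1}{3}$ ($m = \left(-2\right) \frac{1}{6} = - \frac{1}{3} \approx -0.33333$)
$n{\left(q,y \right)} = -2 + q + y$
$E{\left(A \right)} = - \frac{1}{3} - A^{3}$ ($E{\left(A \right)} = - \frac{1}{3} - A A^{2} = - \frac{1}{3} - A^{3}$)
$E{\left(3 \right)} n{\left(N{\left(1 \right)},-5 \right)} = \left(- \frac{1}{3} - 3^{3}\right) \left(-2 + \left(4 + 2 \cdot 1^{2}\right) - 5\right) = \left(- \frac{1}{3} - 27\right) \left(-2 + \left(4 + 2 \cdot 1\right) - 5\right) = \left(- \frac{1}{3} - 27\right) \left(-2 + \left(4 + 2\right) - 5\right) = - \frac{82 \left(-2 + 6 - 5\right)}{3} = \left(- \frac{82}{3}\right) \left(-1\right) = \frac{82}{3}$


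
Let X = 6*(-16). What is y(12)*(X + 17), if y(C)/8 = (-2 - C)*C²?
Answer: 1274112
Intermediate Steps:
y(C) = 8*C²*(-2 - C) (y(C) = 8*((-2 - C)*C²) = 8*(C²*(-2 - C)) = 8*C²*(-2 - C))
X = -96
y(12)*(X + 17) = (8*12²*(-2 - 1*12))*(-96 + 17) = (8*144*(-2 - 12))*(-79) = (8*144*(-14))*(-79) = -16128*(-79) = 1274112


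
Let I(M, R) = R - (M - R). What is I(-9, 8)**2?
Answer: 625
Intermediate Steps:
I(M, R) = -M + 2*R (I(M, R) = R + (R - M) = -M + 2*R)
I(-9, 8)**2 = (-1*(-9) + 2*8)**2 = (9 + 16)**2 = 25**2 = 625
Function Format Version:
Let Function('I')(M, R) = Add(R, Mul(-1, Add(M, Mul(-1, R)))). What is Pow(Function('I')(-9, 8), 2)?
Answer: 625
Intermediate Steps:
Function('I')(M, R) = Add(Mul(-1, M), Mul(2, R)) (Function('I')(M, R) = Add(R, Add(R, Mul(-1, M))) = Add(Mul(-1, M), Mul(2, R)))
Pow(Function('I')(-9, 8), 2) = Pow(Add(Mul(-1, -9), Mul(2, 8)), 2) = Pow(Add(9, 16), 2) = Pow(25, 2) = 625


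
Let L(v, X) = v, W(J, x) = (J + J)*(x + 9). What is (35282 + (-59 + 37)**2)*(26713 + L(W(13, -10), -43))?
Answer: 954487242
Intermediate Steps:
W(J, x) = 2*J*(9 + x) (W(J, x) = (2*J)*(9 + x) = 2*J*(9 + x))
(35282 + (-59 + 37)**2)*(26713 + L(W(13, -10), -43)) = (35282 + (-59 + 37)**2)*(26713 + 2*13*(9 - 10)) = (35282 + (-22)**2)*(26713 + 2*13*(-1)) = (35282 + 484)*(26713 - 26) = 35766*26687 = 954487242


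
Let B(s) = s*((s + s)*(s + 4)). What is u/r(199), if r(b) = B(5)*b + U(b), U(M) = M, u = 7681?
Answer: 7681/89749 ≈ 0.085583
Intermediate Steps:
B(s) = 2*s²*(4 + s) (B(s) = s*((2*s)*(4 + s)) = s*(2*s*(4 + s)) = 2*s²*(4 + s))
r(b) = 451*b (r(b) = (2*5²*(4 + 5))*b + b = (2*25*9)*b + b = 450*b + b = 451*b)
u/r(199) = 7681/((451*199)) = 7681/89749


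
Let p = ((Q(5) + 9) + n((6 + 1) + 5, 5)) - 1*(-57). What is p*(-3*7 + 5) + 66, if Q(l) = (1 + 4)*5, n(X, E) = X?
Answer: -1582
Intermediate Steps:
Q(l) = 25 (Q(l) = 5*5 = 25)
p = 103 (p = ((25 + 9) + ((6 + 1) + 5)) - 1*(-57) = (34 + (7 + 5)) + 57 = (34 + 12) + 57 = 46 + 57 = 103)
p*(-3*7 + 5) + 66 = 103*(-3*7 + 5) + 66 = 103*(-21 + 5) + 66 = 103*(-16) + 66 = -1648 + 66 = -1582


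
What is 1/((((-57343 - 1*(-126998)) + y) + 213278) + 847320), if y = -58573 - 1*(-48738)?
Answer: 1/1120418 ≈ 8.9252e-7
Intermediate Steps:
y = -9835 (y = -58573 + 48738 = -9835)
1/((((-57343 - 1*(-126998)) + y) + 213278) + 847320) = 1/((((-57343 - 1*(-126998)) - 9835) + 213278) + 847320) = 1/((((-57343 + 126998) - 9835) + 213278) + 847320) = 1/(((69655 - 9835) + 213278) + 847320) = 1/((59820 + 213278) + 847320) = 1/(273098 + 847320) = 1/1120418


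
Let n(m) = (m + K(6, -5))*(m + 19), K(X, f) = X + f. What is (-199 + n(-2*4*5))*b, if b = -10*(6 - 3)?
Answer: -18600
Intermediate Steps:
n(m) = (1 + m)*(19 + m) (n(m) = (m + (6 - 5))*(m + 19) = (m + 1)*(19 + m) = (1 + m)*(19 + m))
b = -30 (b = -10*3 = -30)
(-199 + n(-2*4*5))*b = (-199 + (19 + (-2*4*5)**2 + 20*(-2*4*5)))*(-30) = (-199 + (19 + (-8*5)**2 + 20*(-8*5)))*(-30) = (-199 + (19 + (-40)**2 + 20*(-40)))*(-30) = (-199 + (19 + 1600 - 800))*(-30) = (-199 + 819)*(-30) = 620*(-30) = -18600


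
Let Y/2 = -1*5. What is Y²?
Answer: 100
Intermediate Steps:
Y = -10 (Y = 2*(-1*5) = 2*(-5) = -10)
Y² = (-10)² = 100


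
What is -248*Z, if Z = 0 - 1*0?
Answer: 0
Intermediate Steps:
Z = 0 (Z = 0 + 0 = 0)
-248*Z = -248*0 = 0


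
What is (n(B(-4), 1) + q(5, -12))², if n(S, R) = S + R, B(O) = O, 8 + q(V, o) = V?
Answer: 36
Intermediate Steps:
q(V, o) = -8 + V
n(S, R) = R + S
(n(B(-4), 1) + q(5, -12))² = ((1 - 4) + (-8 + 5))² = (-3 - 3)² = (-6)² = 36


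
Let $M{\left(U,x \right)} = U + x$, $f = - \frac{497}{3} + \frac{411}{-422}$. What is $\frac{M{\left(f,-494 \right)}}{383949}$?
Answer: $- \frac{836371}{486079434} \approx -0.0017206$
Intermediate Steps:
$f = - \frac{210967}{1266}$ ($f = \left(-497\right) \frac{1}{3} + 411 \left(- \frac{1}{422}\right) = - \frac{497}{3} - \frac{411}{422} = - \frac{210967}{1266} \approx -166.64$)
$\frac{M{\left(f,-494 \right)}}{383949} = \frac{- \frac{210967}{1266} - 494}{383949} = \left(- \frac{836371}{1266}\right) \frac{1}{383949} = - \frac{836371}{486079434}$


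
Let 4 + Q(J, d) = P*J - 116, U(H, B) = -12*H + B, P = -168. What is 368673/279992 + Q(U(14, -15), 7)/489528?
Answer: 7877092973/5710996824 ≈ 1.3793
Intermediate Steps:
U(H, B) = B - 12*H
Q(J, d) = -120 - 168*J (Q(J, d) = -4 + (-168*J - 116) = -4 + (-116 - 168*J) = -120 - 168*J)
368673/279992 + Q(U(14, -15), 7)/489528 = 368673/279992 + (-120 - 168*(-15 - 12*14))/489528 = 368673*(1/279992) + (-120 - 168*(-15 - 168))*(1/489528) = 368673/279992 + (-120 - 168*(-183))*(1/489528) = 368673/279992 + (-120 + 30744)*(1/489528) = 368673/279992 + 30624*(1/489528) = 368673/279992 + 1276/20397 = 7877092973/5710996824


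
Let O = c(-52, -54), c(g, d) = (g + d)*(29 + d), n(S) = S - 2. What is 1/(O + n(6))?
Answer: 1/2654 ≈ 0.00037679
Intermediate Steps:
n(S) = -2 + S
c(g, d) = (29 + d)*(d + g) (c(g, d) = (d + g)*(29 + d) = (29 + d)*(d + g))
O = 2650 (O = (-54)² + 29*(-54) + 29*(-52) - 54*(-52) = 2916 - 1566 - 1508 + 2808 = 2650)
1/(O + n(6)) = 1/(2650 + (-2 + 6)) = 1/(2650 + 4) = 1/2654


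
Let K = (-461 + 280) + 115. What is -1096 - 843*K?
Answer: 54542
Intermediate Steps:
K = -66 (K = -181 + 115 = -66)
-1096 - 843*K = -1096 - 843*(-66) = -1096 + 55638 = 54542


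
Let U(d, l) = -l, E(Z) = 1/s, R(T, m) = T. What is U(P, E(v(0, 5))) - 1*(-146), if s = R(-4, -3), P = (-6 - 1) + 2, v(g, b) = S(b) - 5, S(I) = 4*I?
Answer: 585/4 ≈ 146.25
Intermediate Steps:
v(g, b) = -5 + 4*b (v(g, b) = 4*b - 5 = -5 + 4*b)
P = -5 (P = -7 + 2 = -5)
s = -4
E(Z) = -¼ (E(Z) = 1/(-4) = -¼)
U(P, E(v(0, 5))) - 1*(-146) = -1*(-¼) - 1*(-146) = ¼ + 146 = 585/4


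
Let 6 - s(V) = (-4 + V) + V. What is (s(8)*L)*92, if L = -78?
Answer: 43056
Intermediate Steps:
s(V) = 10 - 2*V (s(V) = 6 - ((-4 + V) + V) = 6 - (-4 + 2*V) = 6 + (4 - 2*V) = 10 - 2*V)
(s(8)*L)*92 = ((10 - 2*8)*(-78))*92 = ((10 - 16)*(-78))*92 = -6*(-78)*92 = 468*92 = 43056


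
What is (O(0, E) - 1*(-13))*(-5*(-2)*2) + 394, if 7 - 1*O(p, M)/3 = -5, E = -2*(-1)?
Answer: 1374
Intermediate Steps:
E = 2
O(p, M) = 36 (O(p, M) = 21 - 3*(-5) = 21 + 15 = 36)
(O(0, E) - 1*(-13))*(-5*(-2)*2) + 394 = (36 - 1*(-13))*(-5*(-2)*2) + 394 = (36 + 13)*(10*2) + 394 = 49*20 + 394 = 980 + 394 = 1374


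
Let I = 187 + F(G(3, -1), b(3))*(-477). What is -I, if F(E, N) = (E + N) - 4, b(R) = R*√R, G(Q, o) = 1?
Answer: -1618 + 1431*√3 ≈ 860.56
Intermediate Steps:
b(R) = R^(3/2)
F(E, N) = -4 + E + N
I = 1618 - 1431*√3 (I = 187 + (-4 + 1 + 3^(3/2))*(-477) = 187 + (-4 + 1 + 3*√3)*(-477) = 187 + (-3 + 3*√3)*(-477) = 187 + (1431 - 1431*√3) = 1618 - 1431*√3 ≈ -860.56)
-I = -(1618 - 1431*√3) = -1618 + 1431*√3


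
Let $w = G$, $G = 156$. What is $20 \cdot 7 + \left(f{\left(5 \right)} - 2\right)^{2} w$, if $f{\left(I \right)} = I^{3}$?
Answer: $2360264$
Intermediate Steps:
$w = 156$
$20 \cdot 7 + \left(f{\left(5 \right)} - 2\right)^{2} w = 20 \cdot 7 + \left(5^{3} - 2\right)^{2} \cdot 156 = 140 + \left(125 - 2\right)^{2} \cdot 156 = 140 + 123^{2} \cdot 156 = 140 + 15129 \cdot 156 = 140 + 2360124 = 2360264$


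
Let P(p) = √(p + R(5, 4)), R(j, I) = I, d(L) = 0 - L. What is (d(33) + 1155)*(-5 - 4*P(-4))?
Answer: -5610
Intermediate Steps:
d(L) = -L
P(p) = √(4 + p) (P(p) = √(p + 4) = √(4 + p))
(d(33) + 1155)*(-5 - 4*P(-4)) = (-1*33 + 1155)*(-5 - 4*√(4 - 4)) = (-33 + 1155)*(-5 - 4*√0) = 1122*(-5 - 4*0) = 1122*(-5 + 0) = 1122*(-5) = -5610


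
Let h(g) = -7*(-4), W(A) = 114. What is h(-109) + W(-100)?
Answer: 142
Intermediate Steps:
h(g) = 28
h(-109) + W(-100) = 28 + 114 = 142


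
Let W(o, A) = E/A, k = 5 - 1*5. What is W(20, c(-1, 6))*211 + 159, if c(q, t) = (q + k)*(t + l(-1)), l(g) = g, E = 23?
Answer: -4058/5 ≈ -811.60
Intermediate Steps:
k = 0 (k = 5 - 5 = 0)
c(q, t) = q*(-1 + t) (c(q, t) = (q + 0)*(t - 1) = q*(-1 + t))
W(o, A) = 23/A
W(20, c(-1, 6))*211 + 159 = (23/((-(-1 + 6))))*211 + 159 = (23/((-1*5)))*211 + 159 = (23/(-5))*211 + 159 = (23*(-1/5))*211 + 159 = -23/5*211 + 159 = -4853/5 + 159 = -4058/5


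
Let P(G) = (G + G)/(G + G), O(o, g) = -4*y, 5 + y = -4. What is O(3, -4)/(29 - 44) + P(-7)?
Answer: -7/5 ≈ -1.4000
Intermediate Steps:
y = -9 (y = -5 - 4 = -9)
O(o, g) = 36 (O(o, g) = -4*(-9) = 36)
P(G) = 1 (P(G) = (2*G)/((2*G)) = (2*G)*(1/(2*G)) = 1)
O(3, -4)/(29 - 44) + P(-7) = 36/(29 - 44) + 1 = 36/(-15) + 1 = -1/15*36 + 1 = -12/5 + 1 = -7/5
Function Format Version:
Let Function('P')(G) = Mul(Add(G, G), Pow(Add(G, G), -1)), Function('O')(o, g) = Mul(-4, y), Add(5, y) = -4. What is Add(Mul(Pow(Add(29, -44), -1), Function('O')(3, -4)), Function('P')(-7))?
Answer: Rational(-7, 5) ≈ -1.4000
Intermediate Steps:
y = -9 (y = Add(-5, -4) = -9)
Function('O')(o, g) = 36 (Function('O')(o, g) = Mul(-4, -9) = 36)
Function('P')(G) = 1 (Function('P')(G) = Mul(Mul(2, G), Pow(Mul(2, G), -1)) = Mul(Mul(2, G), Mul(Rational(1, 2), Pow(G, -1))) = 1)
Add(Mul(Pow(Add(29, -44), -1), Function('O')(3, -4)), Function('P')(-7)) = Add(Mul(Pow(Add(29, -44), -1), 36), 1) = Add(Mul(Pow(-15, -1), 36), 1) = Add(Mul(Rational(-1, 15), 36), 1) = Add(Rational(-12, 5), 1) = Rational(-7, 5)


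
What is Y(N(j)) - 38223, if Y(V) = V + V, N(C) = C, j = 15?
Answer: -38193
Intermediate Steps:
Y(V) = 2*V
Y(N(j)) - 38223 = 2*15 - 38223 = 30 - 38223 = -38193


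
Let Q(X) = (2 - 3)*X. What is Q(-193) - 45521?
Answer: -45328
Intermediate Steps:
Q(X) = -X
Q(-193) - 45521 = -1*(-193) - 45521 = 193 - 45521 = -45328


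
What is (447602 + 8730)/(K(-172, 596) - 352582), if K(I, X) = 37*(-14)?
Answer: -114083/88275 ≈ -1.2924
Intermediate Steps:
K(I, X) = -518
(447602 + 8730)/(K(-172, 596) - 352582) = (447602 + 8730)/(-518 - 352582) = 456332/(-353100) = 456332*(-1/353100) = -114083/88275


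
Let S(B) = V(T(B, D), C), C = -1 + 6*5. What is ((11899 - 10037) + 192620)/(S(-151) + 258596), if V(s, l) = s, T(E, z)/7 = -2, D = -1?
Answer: 97241/129291 ≈ 0.75211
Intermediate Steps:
T(E, z) = -14 (T(E, z) = 7*(-2) = -14)
C = 29 (C = -1 + 30 = 29)
S(B) = -14
((11899 - 10037) + 192620)/(S(-151) + 258596) = ((11899 - 10037) + 192620)/(-14 + 258596) = (1862 + 192620)/258582 = 194482*(1/258582) = 97241/129291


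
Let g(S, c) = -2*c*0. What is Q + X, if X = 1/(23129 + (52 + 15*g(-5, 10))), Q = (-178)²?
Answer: 734466805/23181 ≈ 31684.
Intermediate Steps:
g(S, c) = 0
Q = 31684
X = 1/23181 (X = 1/(23129 + (52 + 15*0)) = 1/(23129 + (52 + 0)) = 1/(23129 + 52) = 1/23181 ≈ 4.3139e-5)
Q + X = 31684 + 1/23181 = 734466805/23181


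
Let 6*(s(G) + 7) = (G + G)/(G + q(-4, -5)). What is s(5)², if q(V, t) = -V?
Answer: 33856/729 ≈ 46.442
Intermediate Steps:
s(G) = -7 + G/(3*(4 + G)) (s(G) = -7 + ((G + G)/(G - 1*(-4)))/6 = -7 + ((2*G)/(G + 4))/6 = -7 + ((2*G)/(4 + G))/6 = -7 + (2*G/(4 + G))/6 = -7 + G/(3*(4 + G)))
s(5)² = (4*(-21 - 5*5)/(3*(4 + 5)))² = ((4/3)*(-21 - 25)/9)² = ((4/3)*(⅑)*(-46))² = (-184/27)² = 33856/729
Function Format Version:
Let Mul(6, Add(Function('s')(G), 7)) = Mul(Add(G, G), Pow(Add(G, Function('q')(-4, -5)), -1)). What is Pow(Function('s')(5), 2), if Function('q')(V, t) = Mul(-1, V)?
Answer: Rational(33856, 729) ≈ 46.442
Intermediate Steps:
Function('s')(G) = Add(-7, Mul(Rational(1, 3), G, Pow(Add(4, G), -1))) (Function('s')(G) = Add(-7, Mul(Rational(1, 6), Mul(Add(G, G), Pow(Add(G, Mul(-1, -4)), -1)))) = Add(-7, Mul(Rational(1, 6), Mul(Mul(2, G), Pow(Add(G, 4), -1)))) = Add(-7, Mul(Rational(1, 6), Mul(Mul(2, G), Pow(Add(4, G), -1)))) = Add(-7, Mul(Rational(1, 6), Mul(2, G, Pow(Add(4, G), -1)))) = Add(-7, Mul(Rational(1, 3), G, Pow(Add(4, G), -1))))
Pow(Function('s')(5), 2) = Pow(Mul(Rational(4, 3), Pow(Add(4, 5), -1), Add(-21, Mul(-5, 5))), 2) = Pow(Mul(Rational(4, 3), Pow(9, -1), Add(-21, -25)), 2) = Pow(Mul(Rational(4, 3), Rational(1, 9), -46), 2) = Pow(Rational(-184, 27), 2) = Rational(33856, 729)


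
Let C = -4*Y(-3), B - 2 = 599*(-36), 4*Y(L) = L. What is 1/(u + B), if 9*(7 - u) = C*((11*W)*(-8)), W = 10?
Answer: -3/63785 ≈ -4.7033e-5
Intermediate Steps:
Y(L) = L/4
B = -21562 (B = 2 + 599*(-36) = 2 - 21564 = -21562)
C = 3 (C = -(-3) = -4*(-¾) = 3)
u = 901/3 (u = 7 - (11*10)*(-8)/3 = 7 - 110*(-8)/3 = 7 - (-880)/3 = 7 - ⅑*(-2640) = 7 + 880/3 = 901/3 ≈ 300.33)
1/(u + B) = 1/(901/3 - 21562) = 1/(-63785/3) = -3/63785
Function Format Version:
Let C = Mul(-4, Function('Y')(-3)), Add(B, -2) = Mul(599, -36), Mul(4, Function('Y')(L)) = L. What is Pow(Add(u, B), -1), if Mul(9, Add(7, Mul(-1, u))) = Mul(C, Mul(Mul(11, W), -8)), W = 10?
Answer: Rational(-3, 63785) ≈ -4.7033e-5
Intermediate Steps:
Function('Y')(L) = Mul(Rational(1, 4), L)
B = -21562 (B = Add(2, Mul(599, -36)) = Add(2, -21564) = -21562)
C = 3 (C = Mul(-4, Mul(Rational(1, 4), -3)) = Mul(-4, Rational(-3, 4)) = 3)
u = Rational(901, 3) (u = Add(7, Mul(Rational(-1, 9), Mul(3, Mul(Mul(11, 10), -8)))) = Add(7, Mul(Rational(-1, 9), Mul(3, Mul(110, -8)))) = Add(7, Mul(Rational(-1, 9), Mul(3, -880))) = Add(7, Mul(Rational(-1, 9), -2640)) = Add(7, Rational(880, 3)) = Rational(901, 3) ≈ 300.33)
Pow(Add(u, B), -1) = Pow(Add(Rational(901, 3), -21562), -1) = Pow(Rational(-63785, 3), -1) = Rational(-3, 63785)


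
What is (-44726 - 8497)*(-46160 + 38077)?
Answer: 430201509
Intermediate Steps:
(-44726 - 8497)*(-46160 + 38077) = -53223*(-8083) = 430201509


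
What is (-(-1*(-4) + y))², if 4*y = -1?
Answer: 225/16 ≈ 14.063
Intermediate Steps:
y = -¼ (y = (¼)*(-1) = -¼ ≈ -0.25000)
(-(-1*(-4) + y))² = (-(-1*(-4) - ¼))² = (-(4 - ¼))² = (-1*15/4)² = (-15/4)² = 225/16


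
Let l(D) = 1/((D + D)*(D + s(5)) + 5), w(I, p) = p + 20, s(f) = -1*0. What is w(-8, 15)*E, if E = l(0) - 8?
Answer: -273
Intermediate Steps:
s(f) = 0
w(I, p) = 20 + p
l(D) = 1/(5 + 2*D**2) (l(D) = 1/((D + D)*(D + 0) + 5) = 1/((2*D)*D + 5) = 1/(2*D**2 + 5) = 1/(5 + 2*D**2))
E = -39/5 (E = 1/(5 + 2*0**2) - 8 = 1/(5 + 2*0) - 8 = 1/(5 + 0) - 8 = 1/5 - 8 = -39/5 ≈ -7.8000)
w(-8, 15)*E = (20 + 15)*(-39/5) = 35*(-39/5) = -273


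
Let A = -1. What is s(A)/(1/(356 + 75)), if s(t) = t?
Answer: -431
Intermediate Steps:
s(A)/(1/(356 + 75)) = -1/(1/(356 + 75)) = -1/(1/431) = -1/1/431 = -1*431 = -431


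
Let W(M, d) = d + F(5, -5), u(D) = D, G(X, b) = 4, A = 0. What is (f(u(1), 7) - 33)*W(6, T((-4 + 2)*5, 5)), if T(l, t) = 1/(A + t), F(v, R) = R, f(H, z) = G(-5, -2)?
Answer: 696/5 ≈ 139.20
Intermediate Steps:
f(H, z) = 4
T(l, t) = 1/t (T(l, t) = 1/(0 + t) = 1/t)
W(M, d) = -5 + d (W(M, d) = d - 5 = -5 + d)
(f(u(1), 7) - 33)*W(6, T((-4 + 2)*5, 5)) = (4 - 33)*(-5 + 1/5) = -29*(-5 + ⅕) = -29*(-24/5) = 696/5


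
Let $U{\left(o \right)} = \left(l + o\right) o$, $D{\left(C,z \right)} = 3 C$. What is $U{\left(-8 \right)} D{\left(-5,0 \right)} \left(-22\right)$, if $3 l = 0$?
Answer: $21120$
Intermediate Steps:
$l = 0$ ($l = \frac{1}{3} \cdot 0 = 0$)
$U{\left(o \right)} = o^{2}$ ($U{\left(o \right)} = \left(0 + o\right) o = o o = o^{2}$)
$U{\left(-8 \right)} D{\left(-5,0 \right)} \left(-22\right) = \left(-8\right)^{2} \cdot 3 \left(-5\right) \left(-22\right) = 64 \left(\left(-15\right) \left(-22\right)\right) = 64 \cdot 330 = 21120$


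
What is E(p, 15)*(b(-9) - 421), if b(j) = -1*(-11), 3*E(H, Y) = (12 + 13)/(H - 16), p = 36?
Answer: -1025/6 ≈ -170.83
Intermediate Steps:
E(H, Y) = 25/(3*(-16 + H)) (E(H, Y) = ((12 + 13)/(H - 16))/3 = (25/(-16 + H))/3 = 25/(3*(-16 + H)))
b(j) = 11
E(p, 15)*(b(-9) - 421) = (25/(3*(-16 + 36)))*(11 - 421) = ((25/3)/20)*(-410) = ((25/3)*(1/20))*(-410) = (5/12)*(-410) = -1025/6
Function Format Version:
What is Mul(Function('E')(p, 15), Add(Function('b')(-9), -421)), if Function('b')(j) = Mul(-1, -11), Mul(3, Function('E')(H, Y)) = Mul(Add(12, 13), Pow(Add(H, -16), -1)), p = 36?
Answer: Rational(-1025, 6) ≈ -170.83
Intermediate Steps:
Function('E')(H, Y) = Mul(Rational(25, 3), Pow(Add(-16, H), -1)) (Function('E')(H, Y) = Mul(Rational(1, 3), Mul(Add(12, 13), Pow(Add(H, -16), -1))) = Mul(Rational(1, 3), Mul(25, Pow(Add(-16, H), -1))) = Mul(Rational(25, 3), Pow(Add(-16, H), -1)))
Function('b')(j) = 11
Mul(Function('E')(p, 15), Add(Function('b')(-9), -421)) = Mul(Mul(Rational(25, 3), Pow(Add(-16, 36), -1)), Add(11, -421)) = Mul(Mul(Rational(25, 3), Pow(20, -1)), -410) = Mul(Mul(Rational(25, 3), Rational(1, 20)), -410) = Mul(Rational(5, 12), -410) = Rational(-1025, 6)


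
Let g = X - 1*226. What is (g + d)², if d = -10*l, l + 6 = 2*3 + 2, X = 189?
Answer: 3249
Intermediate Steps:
l = 2 (l = -6 + (2*3 + 2) = -6 + (6 + 2) = -6 + 8 = 2)
g = -37 (g = 189 - 1*226 = 189 - 226 = -37)
d = -20 (d = -10*2 = -20)
(g + d)² = (-37 - 20)² = (-57)² = 3249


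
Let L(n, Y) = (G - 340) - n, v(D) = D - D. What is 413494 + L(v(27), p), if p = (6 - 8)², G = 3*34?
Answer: 413256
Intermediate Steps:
G = 102
v(D) = 0
p = 4 (p = (-2)² = 4)
L(n, Y) = -238 - n (L(n, Y) = (102 - 340) - n = -238 - n)
413494 + L(v(27), p) = 413494 + (-238 - 1*0) = 413494 + (-238 + 0) = 413494 - 238 = 413256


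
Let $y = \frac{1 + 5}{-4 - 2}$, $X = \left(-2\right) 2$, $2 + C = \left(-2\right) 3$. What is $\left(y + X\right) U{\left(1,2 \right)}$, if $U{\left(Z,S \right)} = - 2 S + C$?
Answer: $60$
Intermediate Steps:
$C = -8$ ($C = -2 - 6 = -8$)
$U{\left(Z,S \right)} = -8 - 2 S$ ($U{\left(Z,S \right)} = - 2 S - 8 = -8 - 2 S$)
$X = -4$
$y = -1$ ($y = \frac{6}{-6} = 6 \left(- \frac{1}{6}\right) = -1$)
$\left(y + X\right) U{\left(1,2 \right)} = \left(-1 - 4\right) \left(-8 - 4\right) = - 5 \left(-8 - 4\right) = \left(-5\right) \left(-12\right) = 60$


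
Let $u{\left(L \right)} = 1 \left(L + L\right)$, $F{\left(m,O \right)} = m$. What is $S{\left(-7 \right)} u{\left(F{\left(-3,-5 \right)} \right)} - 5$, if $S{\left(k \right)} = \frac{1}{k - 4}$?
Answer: $- \frac{49}{11} \approx -4.4545$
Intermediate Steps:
$S{\left(k \right)} = \frac{1}{-4 + k}$
$u{\left(L \right)} = 2 L$ ($u{\left(L \right)} = 1 \cdot 2 L = 2 L$)
$S{\left(-7 \right)} u{\left(F{\left(-3,-5 \right)} \right)} - 5 = \frac{2 \left(-3\right)}{-4 - 7} - 5 = \frac{1}{-11} \left(-6\right) - 5 = \left(- \frac{1}{11}\right) \left(-6\right) - 5 = \frac{6}{11} - 5 = - \frac{49}{11}$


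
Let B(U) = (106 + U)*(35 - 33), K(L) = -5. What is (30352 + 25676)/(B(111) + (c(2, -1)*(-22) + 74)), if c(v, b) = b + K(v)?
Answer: 14007/160 ≈ 87.544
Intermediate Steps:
B(U) = 212 + 2*U (B(U) = (106 + U)*2 = 212 + 2*U)
c(v, b) = -5 + b (c(v, b) = b - 5 = -5 + b)
(30352 + 25676)/(B(111) + (c(2, -1)*(-22) + 74)) = (30352 + 25676)/((212 + 2*111) + ((-5 - 1)*(-22) + 74)) = 56028/((212 + 222) + (-6*(-22) + 74)) = 56028/(434 + (132 + 74)) = 56028/(434 + 206) = 56028/640 = 56028*(1/640) = 14007/160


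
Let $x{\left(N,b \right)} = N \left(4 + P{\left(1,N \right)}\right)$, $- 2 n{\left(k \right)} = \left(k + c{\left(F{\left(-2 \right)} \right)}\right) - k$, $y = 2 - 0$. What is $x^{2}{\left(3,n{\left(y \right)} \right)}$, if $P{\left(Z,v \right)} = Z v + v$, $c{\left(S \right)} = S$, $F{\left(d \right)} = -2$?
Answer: $900$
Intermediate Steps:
$y = 2$ ($y = 2 + 0 = 2$)
$P{\left(Z,v \right)} = v + Z v$
$n{\left(k \right)} = 1$ ($n{\left(k \right)} = - \frac{\left(k - 2\right) - k}{2} = - \frac{\left(-2 + k\right) - k}{2} = \left(- \frac{1}{2}\right) \left(-2\right) = 1$)
$x{\left(N,b \right)} = N \left(4 + 2 N\right)$ ($x{\left(N,b \right)} = N \left(4 + N \left(1 + 1\right)\right) = N \left(4 + N 2\right) = N \left(4 + 2 N\right)$)
$x^{2}{\left(3,n{\left(y \right)} \right)} = \left(2 \cdot 3 \left(2 + 3\right)\right)^{2} = \left(2 \cdot 3 \cdot 5\right)^{2} = 30^{2} = 900$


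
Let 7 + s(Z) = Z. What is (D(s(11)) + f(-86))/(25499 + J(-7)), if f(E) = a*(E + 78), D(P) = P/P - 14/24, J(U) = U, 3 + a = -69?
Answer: 6917/305904 ≈ 0.022612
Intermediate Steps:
a = -72 (a = -3 - 69 = -72)
s(Z) = -7 + Z
D(P) = 5/12 (D(P) = 1 - 14*1/24 = 1 - 7/12 = 5/12)
f(E) = -5616 - 72*E (f(E) = -72*(E + 78) = -72*(78 + E) = -5616 - 72*E)
(D(s(11)) + f(-86))/(25499 + J(-7)) = (5/12 + (-5616 - 72*(-86)))/(25499 - 7) = (5/12 + (-5616 + 6192))/25492 = (5/12 + 576)*(1/25492) = (6917/12)*(1/25492) = 6917/305904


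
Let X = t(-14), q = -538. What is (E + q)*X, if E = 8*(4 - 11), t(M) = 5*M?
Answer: 41580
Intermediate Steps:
E = -56 (E = 8*(-7) = -56)
X = -70 (X = 5*(-14) = -70)
(E + q)*X = (-56 - 538)*(-70) = -594*(-70) = 41580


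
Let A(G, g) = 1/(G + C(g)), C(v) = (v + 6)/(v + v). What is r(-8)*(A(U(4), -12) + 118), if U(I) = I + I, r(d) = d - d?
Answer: 0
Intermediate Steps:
C(v) = (6 + v)/(2*v) (C(v) = (6 + v)/((2*v)) = (6 + v)*(1/(2*v)) = (6 + v)/(2*v))
r(d) = 0
U(I) = 2*I
A(G, g) = 1/(G + (6 + g)/(2*g))
r(-8)*(A(U(4), -12) + 118) = 0*(2*(-12)/(6 - 12 + 2*(2*4)*(-12)) + 118) = 0*(2*(-12)/(6 - 12 + 2*8*(-12)) + 118) = 0*(2*(-12)/(6 - 12 - 192) + 118) = 0*(2*(-12)/(-198) + 118) = 0*(2*(-12)*(-1/198) + 118) = 0*(4/33 + 118) = 0*(3898/33) = 0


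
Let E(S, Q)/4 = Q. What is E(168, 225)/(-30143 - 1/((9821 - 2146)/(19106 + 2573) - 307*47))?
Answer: -281518754400/9428688660409 ≈ -0.029858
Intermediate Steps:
E(S, Q) = 4*Q
E(168, 225)/(-30143 - 1/((9821 - 2146)/(19106 + 2573) - 307*47)) = (4*225)/(-30143 - 1/((9821 - 2146)/(19106 + 2573) - 307*47)) = 900/(-30143 - 1/(7675/21679 - 14429)) = 900/(-30143 - 1/(-312798616/21679)) = 900/(-30143 - 1*(-21679/312798616)) = 900/(-30143 + 21679/312798616) = 900/(-9428688660409/312798616) = 900*(-312798616/9428688660409) = -281518754400/9428688660409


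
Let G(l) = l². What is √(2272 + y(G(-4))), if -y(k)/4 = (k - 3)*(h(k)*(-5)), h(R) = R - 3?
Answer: 6*√157 ≈ 75.180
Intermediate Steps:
h(R) = -3 + R
y(k) = -4*(-3 + k)*(15 - 5*k) (y(k) = -4*(k - 3)*(-3 + k)*(-5) = -4*(-3 + k)*(15 - 5*k))
√(2272 + y(G(-4))) = √(2272 + 20*(-3 + (-4)²)²) = √(2272 + 20*(-3 + 16)²) = √(2272 + 20*13²) = √(2272 + 20*169) = √(2272 + 3380) = √5652 = 6*√157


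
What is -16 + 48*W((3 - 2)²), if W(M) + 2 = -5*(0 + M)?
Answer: -352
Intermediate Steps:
W(M) = -2 - 5*M (W(M) = -2 - 5*(0 + M) = -2 - 5*M)
-16 + 48*W((3 - 2)²) = -16 + 48*(-2 - 5*(3 - 2)²) = -16 + 48*(-2 - 5*1²) = -16 + 48*(-2 - 5*1) = -16 + 48*(-2 - 5) = -16 + 48*(-7) = -16 - 336 = -352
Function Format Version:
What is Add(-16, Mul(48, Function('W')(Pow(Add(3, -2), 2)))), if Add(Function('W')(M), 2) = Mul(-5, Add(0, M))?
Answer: -352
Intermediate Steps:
Function('W')(M) = Add(-2, Mul(-5, M)) (Function('W')(M) = Add(-2, Mul(-5, Add(0, M))) = Add(-2, Mul(-5, M)))
Add(-16, Mul(48, Function('W')(Pow(Add(3, -2), 2)))) = Add(-16, Mul(48, Add(-2, Mul(-5, Pow(Add(3, -2), 2))))) = Add(-16, Mul(48, Add(-2, Mul(-5, Pow(1, 2))))) = Add(-16, Mul(48, Add(-2, Mul(-5, 1)))) = Add(-16, Mul(48, Add(-2, -5))) = Add(-16, Mul(48, -7)) = Add(-16, -336) = -352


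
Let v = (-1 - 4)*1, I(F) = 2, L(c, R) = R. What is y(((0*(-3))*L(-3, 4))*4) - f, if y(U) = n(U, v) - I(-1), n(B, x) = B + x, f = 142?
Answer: -149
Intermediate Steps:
v = -5 (v = -5*1 = -5)
y(U) = -7 + U (y(U) = (U - 5) - 1*2 = (-5 + U) - 2 = -7 + U)
y(((0*(-3))*L(-3, 4))*4) - f = (-7 + ((0*(-3))*4)*4) - 1*142 = (-7 + (0*4)*4) - 142 = (-7 + 0*4) - 142 = (-7 + 0) - 142 = -7 - 142 = -149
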